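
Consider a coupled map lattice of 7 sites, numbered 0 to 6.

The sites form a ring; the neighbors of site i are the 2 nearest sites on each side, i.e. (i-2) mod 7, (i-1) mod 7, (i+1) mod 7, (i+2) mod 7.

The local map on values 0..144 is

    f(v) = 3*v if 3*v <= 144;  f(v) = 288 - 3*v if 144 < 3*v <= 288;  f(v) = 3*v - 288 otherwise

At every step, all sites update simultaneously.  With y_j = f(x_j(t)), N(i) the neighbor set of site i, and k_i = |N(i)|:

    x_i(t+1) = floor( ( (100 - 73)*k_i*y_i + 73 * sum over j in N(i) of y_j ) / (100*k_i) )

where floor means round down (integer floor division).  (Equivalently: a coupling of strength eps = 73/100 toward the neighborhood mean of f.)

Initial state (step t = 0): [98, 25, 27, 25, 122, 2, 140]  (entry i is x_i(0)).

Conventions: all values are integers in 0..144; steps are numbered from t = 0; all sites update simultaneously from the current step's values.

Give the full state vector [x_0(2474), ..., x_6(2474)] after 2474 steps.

Answer: [5, 5, 6, 7, 7, 6, 5]
Key observation: The state at step 12, [50, 50, 51, 52, 52, 51, 50], reappears at step 19: the system is in a cycle of period 7 from step 12 on.  Therefore the state at step 2474 equals the state at step 12 + ((2474 - 12) mod 7) = 17, which is [5, 5, 6, 7, 7, 6, 5].

Derivation:
t=0: [98, 25, 27, 25, 122, 2, 140]
t=1: [55, 73, 64, 64, 74, 54, 65]
t=2: [103, 93, 90, 91, 92, 103, 95]
t=3: [14, 12, 15, 15, 13, 14, 12]
t=4: [40, 40, 41, 41, 41, 40, 38]
t=5: [119, 120, 121, 121, 120, 120, 118]
t=6: [70, 71, 72, 73, 72, 70, 69]
t=7: [76, 75, 73, 72, 74, 75, 77]
t=8: [62, 64, 66, 67, 65, 63, 61]
t=9: [98, 96, 93, 92, 94, 97, 99]
t=10: [5, 6, 6, 6, 7, 6, 5]
t=11: [16, 16, 18, 18, 18, 17, 17]
t=12: [50, 50, 51, 52, 52, 51, 50]
t=13: [136, 136, 135, 134, 134, 135, 136]
t=14: [118, 118, 117, 116, 116, 117, 118]
t=15: [64, 64, 63, 62, 62, 63, 64]
t=16: [97, 97, 99, 99, 99, 99, 97]
t=17: [5, 5, 6, 7, 7, 6, 5]
t=18: [16, 16, 18, 18, 18, 18, 16]
t=19: [50, 50, 51, 52, 52, 51, 50]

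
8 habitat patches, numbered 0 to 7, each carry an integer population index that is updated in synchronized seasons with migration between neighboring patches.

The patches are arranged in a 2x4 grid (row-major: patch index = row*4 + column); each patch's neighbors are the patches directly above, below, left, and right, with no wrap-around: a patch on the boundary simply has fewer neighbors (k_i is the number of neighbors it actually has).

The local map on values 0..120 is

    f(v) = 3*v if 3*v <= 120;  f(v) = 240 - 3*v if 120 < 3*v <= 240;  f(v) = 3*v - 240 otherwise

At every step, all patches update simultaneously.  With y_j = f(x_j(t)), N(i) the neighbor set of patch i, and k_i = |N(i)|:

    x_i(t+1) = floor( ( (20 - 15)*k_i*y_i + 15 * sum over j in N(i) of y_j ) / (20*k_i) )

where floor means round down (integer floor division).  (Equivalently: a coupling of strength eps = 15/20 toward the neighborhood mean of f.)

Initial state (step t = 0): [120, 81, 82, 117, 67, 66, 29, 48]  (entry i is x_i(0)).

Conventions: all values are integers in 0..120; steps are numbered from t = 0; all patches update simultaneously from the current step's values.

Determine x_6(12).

Simulating step by step:
t=0: [120, 81, 82, 117, 67, 66, 29, 48]
t=1: [45, 42, 51, 66, 70, 42, 57, 98]
t=2: [80, 105, 78, 63, 89, 81, 81, 55]
t=3: [38, 21, 33, 43, 7, 27, 21, 39]
t=4: [60, 89, 84, 108, 78, 57, 90, 94]
t=5: [27, 42, 38, 41, 49, 33, 38, 53]
t=6: [97, 102, 114, 102, 90, 105, 102, 106]
t=7: [48, 73, 75, 84, 54, 59, 80, 69]
t=8: [61, 48, 12, 21, 79, 40, 27, 12]
t=9: [51, 77, 69, 42, 67, 75, 68, 63]
t=10: [39, 36, 48, 60, 48, 24, 33, 69]
t=11: [105, 98, 90, 63, 94, 93, 75, 67]
t=12: [54, 49, 37, 38, 53, 37, 30, 34]

Answer: x_6(12) = 30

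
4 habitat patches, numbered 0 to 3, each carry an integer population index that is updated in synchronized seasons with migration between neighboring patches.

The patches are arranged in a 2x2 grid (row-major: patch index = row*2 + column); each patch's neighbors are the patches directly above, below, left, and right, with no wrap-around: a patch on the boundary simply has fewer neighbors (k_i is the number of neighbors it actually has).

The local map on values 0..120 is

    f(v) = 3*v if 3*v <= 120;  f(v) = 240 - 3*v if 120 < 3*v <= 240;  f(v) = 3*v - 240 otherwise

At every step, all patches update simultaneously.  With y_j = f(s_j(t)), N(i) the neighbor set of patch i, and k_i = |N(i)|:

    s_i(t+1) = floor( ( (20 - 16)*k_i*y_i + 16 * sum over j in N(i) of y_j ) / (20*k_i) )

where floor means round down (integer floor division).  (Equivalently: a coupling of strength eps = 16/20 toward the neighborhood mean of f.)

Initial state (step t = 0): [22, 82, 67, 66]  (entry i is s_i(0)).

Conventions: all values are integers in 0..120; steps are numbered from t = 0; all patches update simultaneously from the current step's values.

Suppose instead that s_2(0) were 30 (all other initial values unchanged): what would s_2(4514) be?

Answer: s_2(4514) = 69
Key observation: The state at step 14, [69, 69, 69, 69], reappears at step 18: the system is in a cycle of period 4 from step 14 on.  Therefore the state at step 4514 equals the state at step 14 + ((4514 - 14) mod 4) = 14, which is [69, 69, 69, 69].

Derivation:
t=0: [22, 82, 30, 66]
t=1: [51, 44, 61, 46]
t=2: [83, 97, 87, 86]
t=3: [30, 21, 15, 32]
t=4: [61, 87, 83, 62]
t=5: [23, 48, 46, 22]
t=6: [93, 73, 74, 92]
t=7: [23, 34, 33, 22]
t=8: [94, 74, 73, 93]
t=9: [24, 36, 36, 23]
t=10: [100, 78, 78, 100]
t=11: [16, 49, 49, 16]
t=12: [84, 57, 57, 84]
t=13: [57, 23, 23, 57]
t=14: [69, 69, 69, 69]
t=15: [33, 33, 33, 33]
t=16: [99, 99, 99, 99]
t=17: [57, 57, 57, 57]
t=18: [69, 69, 69, 69]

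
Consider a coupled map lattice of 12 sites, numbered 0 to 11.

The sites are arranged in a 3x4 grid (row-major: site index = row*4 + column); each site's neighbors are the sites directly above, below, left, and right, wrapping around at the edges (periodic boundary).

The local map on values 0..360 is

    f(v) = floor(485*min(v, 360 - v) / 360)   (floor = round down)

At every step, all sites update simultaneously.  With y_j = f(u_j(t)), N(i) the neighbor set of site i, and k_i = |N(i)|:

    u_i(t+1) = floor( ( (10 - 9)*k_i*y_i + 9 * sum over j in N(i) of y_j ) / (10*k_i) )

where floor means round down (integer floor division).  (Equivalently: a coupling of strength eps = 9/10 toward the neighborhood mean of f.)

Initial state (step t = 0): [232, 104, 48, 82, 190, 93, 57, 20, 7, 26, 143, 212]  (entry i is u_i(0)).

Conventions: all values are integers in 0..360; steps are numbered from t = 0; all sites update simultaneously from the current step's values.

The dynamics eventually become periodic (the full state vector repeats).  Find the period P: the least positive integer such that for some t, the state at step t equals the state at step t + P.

Simulating step by step:
t=0: [232, 104, 48, 82, 190, 93, 57, 20, 7, 26, 143, 212]
t=1: [127, 103, 122, 114, 97, 120, 99, 140, 143, 108, 103, 95]
t=2: [155, 158, 142, 161, 173, 138, 159, 140, 148, 156, 141, 163]
t=3: [214, 199, 206, 202, 198, 214, 190, 217, 215, 197, 206, 200]
t=4: [208, 205, 215, 203, 197, 218, 203, 215, 210, 205, 216, 202]
t=5: [209, 200, 204, 202, 200, 209, 195, 211, 209, 199, 205, 201]
t=6: [210, 208, 213, 207, 203, 215, 206, 214, 211, 208, 214, 206]
t=7: [204, 200, 202, 201, 199, 205, 197, 206, 205, 199, 203, 200]
t=8: [212, 211, 214, 211, 209, 215, 210, 215, 213, 211, 215, 210]
t=9: [200, 197, 198, 198, 197, 200, 195, 201, 200, 197, 199, 197]
t=10: [217, 216, 218, 216, 215, 219, 216, 218, 217, 216, 219, 216]
t=11: [193, 191, 192, 192, 191, 193, 190, 193, 193, 191, 192, 191]
t=12: [225, 225, 226, 225, 224, 227, 225, 226, 226, 225, 227, 225]
t=13: [181, 180, 180, 180, 180, 181, 179, 181, 181, 179, 180, 180]
t=14: [241, 241, 241, 241, 241, 241, 241, 241, 241, 241, 241, 241]
t=15: [160, 160, 160, 160, 160, 160, 160, 160, 160, 160, 160, 160]
t=16: [215, 215, 215, 215, 215, 215, 215, 215, 215, 215, 215, 215]
t=17: [195, 195, 195, 195, 195, 195, 195, 195, 195, 195, 195, 195]
t=18: [222, 222, 222, 222, 222, 222, 222, 222, 222, 222, 222, 222]
t=19: [185, 185, 185, 185, 185, 185, 185, 185, 185, 185, 185, 185]
t=20: [235, 235, 235, 235, 235, 235, 235, 235, 235, 235, 235, 235]
t=21: [168, 168, 168, 168, 168, 168, 168, 168, 168, 168, 168, 168]
t=22: [226, 226, 226, 226, 226, 226, 226, 226, 226, 226, 226, 226]
t=23: [180, 180, 180, 180, 180, 180, 180, 180, 180, 180, 180, 180]
t=24: [242, 242, 242, 242, 242, 242, 242, 242, 242, 242, 242, 242]
t=25: [158, 158, 158, 158, 158, 158, 158, 158, 158, 158, 158, 158]
t=26: [212, 212, 212, 212, 212, 212, 212, 212, 212, 212, 212, 212]
t=27: [199, 199, 199, 199, 199, 199, 199, 199, 199, 199, 199, 199]
t=28: [216, 216, 216, 216, 216, 216, 216, 216, 216, 216, 216, 216]
t=29: [194, 194, 194, 194, 194, 194, 194, 194, 194, 194, 194, 194]
t=30: [223, 223, 223, 223, 223, 223, 223, 223, 223, 223, 223, 223]
t=31: [184, 184, 184, 184, 184, 184, 184, 184, 184, 184, 184, 184]
t=32: [237, 237, 237, 237, 237, 237, 237, 237, 237, 237, 237, 237]
t=33: [165, 165, 165, 165, 165, 165, 165, 165, 165, 165, 165, 165]
t=34: [222, 222, 222, 222, 222, 222, 222, 222, 222, 222, 222, 222]

Answer: 16
Key observation: The state at step 18, [222, 222, 222, 222, 222, 222, 222, 222, 222, 222, 222, 222], reappears at step 34 — and no state repeats earlier — so the cycle the system enters has period 16.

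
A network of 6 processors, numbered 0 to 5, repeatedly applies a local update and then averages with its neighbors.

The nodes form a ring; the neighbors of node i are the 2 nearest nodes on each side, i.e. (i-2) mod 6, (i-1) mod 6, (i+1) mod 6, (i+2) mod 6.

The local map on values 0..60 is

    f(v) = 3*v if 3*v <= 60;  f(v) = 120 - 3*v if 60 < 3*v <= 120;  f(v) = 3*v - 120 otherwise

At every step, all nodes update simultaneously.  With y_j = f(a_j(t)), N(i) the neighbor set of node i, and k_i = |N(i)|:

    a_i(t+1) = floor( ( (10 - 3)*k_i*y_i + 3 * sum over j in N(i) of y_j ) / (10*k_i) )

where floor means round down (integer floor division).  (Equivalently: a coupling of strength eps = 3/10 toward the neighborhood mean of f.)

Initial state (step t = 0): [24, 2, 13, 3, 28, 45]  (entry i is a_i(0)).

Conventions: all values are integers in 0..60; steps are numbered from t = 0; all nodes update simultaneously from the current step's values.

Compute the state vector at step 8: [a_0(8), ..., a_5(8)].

Answer: [34, 53, 13, 43, 13, 53]

Derivation:
t=0: [24, 2, 13, 3, 28, 45]
t=1: [40, 12, 34, 13, 33, 17]
t=2: [9, 33, 19, 36, 22, 42]
t=3: [29, 22, 48, 18, 45, 12]
t=4: [32, 48, 28, 47, 21, 36]
t=5: [26, 23, 34, 24, 46, 17]
t=6: [39, 47, 24, 43, 24, 47]
t=7: [12, 20, 39, 16, 39, 20]
t=8: [34, 53, 13, 43, 13, 53]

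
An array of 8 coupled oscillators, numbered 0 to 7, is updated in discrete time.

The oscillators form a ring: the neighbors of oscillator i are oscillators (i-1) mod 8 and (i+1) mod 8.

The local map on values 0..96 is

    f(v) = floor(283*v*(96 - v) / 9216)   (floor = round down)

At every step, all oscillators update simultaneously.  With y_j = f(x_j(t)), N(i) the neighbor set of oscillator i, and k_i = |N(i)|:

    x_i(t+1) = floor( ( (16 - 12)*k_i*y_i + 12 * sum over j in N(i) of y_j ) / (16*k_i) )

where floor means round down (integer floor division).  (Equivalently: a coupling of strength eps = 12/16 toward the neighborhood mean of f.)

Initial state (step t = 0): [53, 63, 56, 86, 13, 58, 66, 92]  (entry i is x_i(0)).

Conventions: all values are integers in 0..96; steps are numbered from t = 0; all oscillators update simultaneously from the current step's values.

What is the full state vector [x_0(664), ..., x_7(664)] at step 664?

Answer: [67, 67, 67, 67, 67, 67, 67, 67]
Key observation: The state at step 6, [67, 67, 67, 67, 67, 67, 67, 67], reappears at step 8: the system is in a cycle of period 2 from step 6 on.  Therefore the state at step 664 equals the state at step 6 + ((664 - 6) mod 2) = 6, which is [67, 67, 67, 67, 67, 67, 67, 67].

Derivation:
t=0: [53, 63, 56, 86, 13, 58, 66, 92]
t=1: [45, 67, 50, 44, 43, 51, 44, 51]
t=2: [65, 67, 65, 69, 69, 69, 70, 70]
t=3: [58, 60, 58, 58, 57, 56, 55, 57]
t=4: [67, 66, 66, 67, 67, 68, 68, 68]
t=5: [59, 59, 59, 59, 58, 58, 58, 58]
t=6: [67, 67, 67, 67, 67, 67, 67, 67]
t=7: [59, 59, 59, 59, 59, 59, 59, 59]
t=8: [67, 67, 67, 67, 67, 67, 67, 67]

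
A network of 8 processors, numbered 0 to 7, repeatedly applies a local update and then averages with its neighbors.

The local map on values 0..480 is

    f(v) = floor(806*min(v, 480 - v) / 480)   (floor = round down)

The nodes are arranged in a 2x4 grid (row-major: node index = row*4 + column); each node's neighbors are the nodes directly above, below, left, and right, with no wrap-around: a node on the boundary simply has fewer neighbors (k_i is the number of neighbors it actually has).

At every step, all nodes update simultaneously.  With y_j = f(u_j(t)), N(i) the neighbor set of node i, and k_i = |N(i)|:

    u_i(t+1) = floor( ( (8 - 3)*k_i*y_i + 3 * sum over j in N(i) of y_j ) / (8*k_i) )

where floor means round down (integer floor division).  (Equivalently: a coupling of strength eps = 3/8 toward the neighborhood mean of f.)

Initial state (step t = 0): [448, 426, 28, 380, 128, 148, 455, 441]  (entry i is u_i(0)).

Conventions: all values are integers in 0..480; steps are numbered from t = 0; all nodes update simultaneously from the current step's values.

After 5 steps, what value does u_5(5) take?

Answer: u_5(5) = 294

Derivation:
t=0: [448, 426, 28, 380, 128, 148, 455, 441]
t=1: [90, 99, 66, 125, 190, 198, 70, 79]
t=2: [185, 177, 130, 176, 289, 282, 144, 143]
t=3: [309, 293, 240, 270, 320, 314, 249, 250]
t=4: [288, 317, 383, 367, 273, 294, 375, 379]
t=5: [317, 270, 181, 180, 335, 294, 190, 174]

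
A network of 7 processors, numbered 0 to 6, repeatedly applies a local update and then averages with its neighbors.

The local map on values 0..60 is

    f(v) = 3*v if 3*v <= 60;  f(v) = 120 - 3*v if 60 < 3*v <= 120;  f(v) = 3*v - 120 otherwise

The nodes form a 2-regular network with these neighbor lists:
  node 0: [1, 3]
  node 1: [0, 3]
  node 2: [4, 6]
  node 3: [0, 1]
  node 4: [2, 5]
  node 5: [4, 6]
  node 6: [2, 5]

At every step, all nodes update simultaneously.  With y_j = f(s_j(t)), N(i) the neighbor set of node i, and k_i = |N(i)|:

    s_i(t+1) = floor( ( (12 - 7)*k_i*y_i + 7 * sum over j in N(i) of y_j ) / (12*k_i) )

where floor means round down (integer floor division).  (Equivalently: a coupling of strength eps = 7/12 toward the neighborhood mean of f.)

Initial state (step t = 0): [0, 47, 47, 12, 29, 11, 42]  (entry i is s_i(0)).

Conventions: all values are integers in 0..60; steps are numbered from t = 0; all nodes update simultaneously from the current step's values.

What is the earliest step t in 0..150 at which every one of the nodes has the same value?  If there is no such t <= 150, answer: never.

Simulating step by step:
t=0: [0, 47, 47, 12, 29, 11, 42]  (not all equal)
t=1: [16, 19, 20, 21, 29, 25, 18]  (not all equal)
t=2: [53, 54, 50, 54, 44, 44, 53]  (not all equal)
t=3: [40, 41, 27, 41, 17, 19, 28]  (not all equal)
t=4: [1, 2, 41, 2, 49, 49, 43]  (not all equal)
t=5: [4, 5, 11, 5, 20, 21, 12]  (not all equal)
t=6: [13, 14, 41, 14, 51, 51, 41]  (not all equal)
t=7: [40, 41, 11, 41, 24, 24, 11]  (not all equal)
t=8: [1, 2, 37, 2, 43, 43, 37]  (not all equal)
t=9: [4, 5, 9, 5, 9, 9, 9]  (not all equal)
t=10: [13, 14, 27, 14, 27, 27, 27]  (not all equal)
t=11: [40, 41, 39, 41, 39, 39, 39]  (not all equal)
t=12: [1, 2, 3, 2, 3, 3, 3]  (not all equal)
t=13: [4, 5, 9, 5, 9, 9, 9]  (not all equal)

Answer: never
Key observation: The state at step 9 reappears at step 13 — the system is in a cycle of period 4 from step 9 on.  No step 0..13 is synchronized, and the cycle repeats forever, so no step up to 150 (or ever) has all nodes equal.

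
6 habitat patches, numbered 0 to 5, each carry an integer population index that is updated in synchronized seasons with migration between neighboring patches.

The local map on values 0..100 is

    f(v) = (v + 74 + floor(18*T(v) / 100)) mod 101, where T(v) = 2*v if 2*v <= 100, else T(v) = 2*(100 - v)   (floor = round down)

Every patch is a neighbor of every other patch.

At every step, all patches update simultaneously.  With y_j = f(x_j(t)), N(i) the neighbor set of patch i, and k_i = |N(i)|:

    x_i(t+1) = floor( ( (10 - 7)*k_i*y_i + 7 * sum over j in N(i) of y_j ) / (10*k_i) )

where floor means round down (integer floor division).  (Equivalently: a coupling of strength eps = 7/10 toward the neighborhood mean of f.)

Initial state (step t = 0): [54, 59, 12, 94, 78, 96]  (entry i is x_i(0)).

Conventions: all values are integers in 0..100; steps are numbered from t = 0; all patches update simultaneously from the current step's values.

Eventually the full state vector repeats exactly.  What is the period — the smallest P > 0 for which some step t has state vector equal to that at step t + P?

Answer: 6
Key observation: The state at step 26, [41, 41, 41, 41, 41, 41], reappears at step 32 — and no state repeats earlier — so the cycle the system enters has period 6.

Derivation:
t=0: [54, 59, 12, 94, 78, 96]
t=1: [59, 60, 67, 63, 61, 63]
t=2: [47, 48, 48, 48, 48, 48]
t=3: [37, 37, 37, 37, 37, 37]
t=4: [23, 23, 23, 23, 23, 23]
t=5: [4, 4, 4, 4, 4, 4]
t=6: [79, 79, 79, 79, 79, 79]
t=7: [59, 59, 59, 59, 59, 59]
t=8: [46, 46, 46, 46, 46, 46]
t=9: [35, 35, 35, 35, 35, 35]
t=10: [20, 20, 20, 20, 20, 20]
t=11: [0, 0, 0, 0, 0, 0]
t=12: [74, 74, 74, 74, 74, 74]
t=13: [56, 56, 56, 56, 56, 56]
t=14: [44, 44, 44, 44, 44, 44]
t=15: [32, 32, 32, 32, 32, 32]
t=16: [16, 16, 16, 16, 16, 16]
t=17: [95, 95, 95, 95, 95, 95]
t=18: [69, 69, 69, 69, 69, 69]
t=19: [53, 53, 53, 53, 53, 53]
t=20: [42, 42, 42, 42, 42, 42]
t=21: [30, 30, 30, 30, 30, 30]
t=22: [13, 13, 13, 13, 13, 13]
t=23: [91, 91, 91, 91, 91, 91]
t=24: [67, 67, 67, 67, 67, 67]
t=25: [51, 51, 51, 51, 51, 51]
t=26: [41, 41, 41, 41, 41, 41]
t=27: [28, 28, 28, 28, 28, 28]
t=28: [11, 11, 11, 11, 11, 11]
t=29: [88, 88, 88, 88, 88, 88]
t=30: [65, 65, 65, 65, 65, 65]
t=31: [50, 50, 50, 50, 50, 50]
t=32: [41, 41, 41, 41, 41, 41]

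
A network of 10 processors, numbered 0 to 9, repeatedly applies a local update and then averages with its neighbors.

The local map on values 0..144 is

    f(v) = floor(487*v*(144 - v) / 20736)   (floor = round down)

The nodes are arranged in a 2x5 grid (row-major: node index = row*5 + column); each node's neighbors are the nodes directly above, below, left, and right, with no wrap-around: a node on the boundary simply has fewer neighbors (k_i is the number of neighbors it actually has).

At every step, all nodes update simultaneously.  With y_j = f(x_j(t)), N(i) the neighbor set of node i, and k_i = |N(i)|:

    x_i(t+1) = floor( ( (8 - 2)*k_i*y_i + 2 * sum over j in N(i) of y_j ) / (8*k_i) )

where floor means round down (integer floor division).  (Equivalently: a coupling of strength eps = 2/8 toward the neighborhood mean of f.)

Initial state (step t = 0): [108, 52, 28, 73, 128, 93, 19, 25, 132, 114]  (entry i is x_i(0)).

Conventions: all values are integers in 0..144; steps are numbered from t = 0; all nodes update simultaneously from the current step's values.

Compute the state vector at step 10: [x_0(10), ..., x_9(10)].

Simulating step by step:
t=0: [108, 52, 28, 73, 128, 93, 19, 25, 132, 114]
t=1: [96, 102, 82, 104, 61, 101, 65, 65, 50, 70]
t=2: [106, 103, 115, 101, 115, 104, 116, 119, 110, 119]
t=3: [95, 94, 80, 96, 79, 94, 79, 71, 85, 72]
t=4: [109, 111, 118, 110, 118, 111, 118, 120, 116, 120]
t=5: [88, 83, 74, 83, 73, 84, 73, 68, 75, 68]
t=6: [115, 118, 120, 118, 120, 118, 120, 121, 120, 121]
t=7: [76, 71, 67, 70, 67, 72, 67, 65, 67, 65]
t=8: [121, 121, 120, 121, 120, 121, 120, 120, 120, 120]
t=9: [65, 65, 66, 65, 66, 65, 66, 67, 66, 67]
t=10: [120, 120, 120, 120, 120, 120, 120, 120, 120, 120]

Answer: [120, 120, 120, 120, 120, 120, 120, 120, 120, 120]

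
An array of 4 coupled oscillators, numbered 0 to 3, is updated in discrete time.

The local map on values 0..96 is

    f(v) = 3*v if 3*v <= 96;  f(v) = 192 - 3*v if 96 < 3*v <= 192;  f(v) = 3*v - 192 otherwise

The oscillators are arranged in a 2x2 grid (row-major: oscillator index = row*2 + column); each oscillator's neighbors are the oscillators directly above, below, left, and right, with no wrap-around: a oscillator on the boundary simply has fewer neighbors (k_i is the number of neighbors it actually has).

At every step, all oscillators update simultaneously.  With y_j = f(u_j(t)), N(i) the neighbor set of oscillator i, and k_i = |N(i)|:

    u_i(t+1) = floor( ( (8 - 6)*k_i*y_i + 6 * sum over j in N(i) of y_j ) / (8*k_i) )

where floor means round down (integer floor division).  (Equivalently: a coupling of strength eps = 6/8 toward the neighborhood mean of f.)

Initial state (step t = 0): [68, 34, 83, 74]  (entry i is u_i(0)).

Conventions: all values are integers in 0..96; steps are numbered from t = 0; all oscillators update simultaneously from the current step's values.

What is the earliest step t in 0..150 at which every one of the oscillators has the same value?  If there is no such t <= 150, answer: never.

Simulating step by step:
t=0: [68, 34, 83, 74]  (not all equal)
t=1: [58, 38, 30, 62]  (not all equal)
t=2: [67, 28, 31, 64]  (not all equal)
t=3: [68, 24, 26, 66]  (not all equal)
t=4: [59, 24, 26, 57]  (not all equal)
t=5: [60, 31, 33, 61]  (not all equal)
t=6: [72, 31, 31, 72]  (not all equal)
t=7: [75, 41, 41, 75]  (not all equal)
t=8: [60, 42, 42, 60]  (not all equal)
t=9: [52, 25, 25, 52]  (not all equal)
t=10: [65, 45, 45, 65]  (not all equal)
t=11: [43, 16, 16, 43]  (not all equal)
t=12: [51, 59, 59, 51]  (not all equal)
t=13: [21, 33, 33, 21]  (not all equal)
t=14: [85, 70, 70, 85]  (not all equal)
t=15: [29, 51, 51, 29]  (not all equal)
t=16: [51, 75, 75, 51]  (not all equal)
t=17: [34, 37, 37, 34]  (not all equal)
t=18: [83, 87, 87, 83]  (not all equal)
t=19: [66, 60, 60, 66]  (not all equal)
t=20: [10, 7, 7, 10]  (not all equal)
t=21: [23, 27, 27, 23]  (not all equal)
t=22: [78, 72, 72, 78]  (not all equal)
t=23: [28, 37, 37, 28]  (not all equal)
t=24: [81, 83, 83, 81]  (not all equal)
t=25: [55, 52, 52, 55]  (not all equal)
t=26: [33, 29, 29, 33]  (not all equal)
t=27: [88, 91, 91, 88]  (not all equal)
t=28: [78, 74, 74, 78]  (not all equal)
t=29: [33, 39, 39, 33]  (not all equal)
t=30: [79, 88, 88, 79]  (not all equal)
t=31: [65, 51, 51, 65]  (not all equal)
t=32: [30, 12, 12, 30]  (not all equal)
t=33: [49, 76, 76, 49]  (not all equal)
t=34: [38, 42, 42, 38]  (not all equal)
t=35: [69, 75, 75, 69]  (not all equal)
t=36: [28, 19, 19, 28]  (not all equal)
t=37: [63, 77, 77, 63]  (not all equal)
t=38: [30, 12, 12, 30]  (not all equal)

Answer: never
Key observation: The state at step 32 reappears at step 38 — the system is in a cycle of period 6 from step 32 on.  No step 0..38 is synchronized, and the cycle repeats forever, so no step up to 150 (or ever) has all oscillators equal.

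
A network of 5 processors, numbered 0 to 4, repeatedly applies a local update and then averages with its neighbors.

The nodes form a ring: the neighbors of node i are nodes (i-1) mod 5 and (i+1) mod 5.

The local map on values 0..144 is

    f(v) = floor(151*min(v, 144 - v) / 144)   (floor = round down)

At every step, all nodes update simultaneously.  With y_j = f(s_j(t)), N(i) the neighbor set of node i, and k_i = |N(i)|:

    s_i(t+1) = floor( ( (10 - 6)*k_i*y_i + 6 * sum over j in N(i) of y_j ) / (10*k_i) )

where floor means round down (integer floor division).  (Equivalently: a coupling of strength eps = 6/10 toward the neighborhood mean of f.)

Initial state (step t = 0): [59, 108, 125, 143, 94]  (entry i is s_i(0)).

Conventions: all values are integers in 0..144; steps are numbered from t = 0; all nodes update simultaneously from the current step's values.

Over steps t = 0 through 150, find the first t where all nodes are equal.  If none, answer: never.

Simulating step by step:
t=0: [59, 108, 125, 143, 94]  (not all equal)
t=1: [51, 38, 19, 21, 39]  (not all equal)
t=2: [44, 37, 25, 26, 38]  (not all equal)
t=3: [41, 36, 29, 30, 37]  (not all equal)
t=4: [39, 36, 32, 32, 37]  (not all equal)
t=5: [38, 36, 34, 34, 37]  (not all equal)
t=6: [38, 37, 35, 35, 37]  (not all equal)
t=7: [38, 37, 36, 36, 37]  (not all equal)
t=8: [38, 38, 37, 37, 38]  (not all equal)
t=9: [39, 38, 38, 38, 38]  (not all equal)
t=10: [39, 39, 39, 39, 39]  (all equal)

Answer: 10
Key observation: Synchronization is absorbing here: once all nodes are equal they stay equal, and step 10 is the first all-equal step.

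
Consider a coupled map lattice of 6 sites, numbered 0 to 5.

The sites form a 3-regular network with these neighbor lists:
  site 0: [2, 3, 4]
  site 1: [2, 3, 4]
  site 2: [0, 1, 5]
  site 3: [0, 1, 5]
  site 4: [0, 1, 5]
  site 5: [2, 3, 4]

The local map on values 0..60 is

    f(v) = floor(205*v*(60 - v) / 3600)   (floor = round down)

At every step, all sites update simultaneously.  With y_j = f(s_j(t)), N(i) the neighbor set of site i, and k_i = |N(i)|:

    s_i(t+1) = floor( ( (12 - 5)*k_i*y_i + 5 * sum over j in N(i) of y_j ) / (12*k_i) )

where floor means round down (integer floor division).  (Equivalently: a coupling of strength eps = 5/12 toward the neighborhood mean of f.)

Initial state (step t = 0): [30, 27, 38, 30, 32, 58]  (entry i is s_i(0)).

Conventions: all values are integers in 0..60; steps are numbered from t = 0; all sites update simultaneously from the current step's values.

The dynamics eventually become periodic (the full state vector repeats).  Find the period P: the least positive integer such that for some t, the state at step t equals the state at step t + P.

Answer: 4
Key observation: The state at step 9, [50, 50, 50, 50, 50, 50], reappears at step 13 — and no state repeats earlier — so the cycle the system enters has period 4.

Derivation:
t=0: [30, 27, 38, 30, 32, 58]
t=1: [50, 49, 42, 44, 44, 24]
t=2: [33, 34, 39, 38, 38, 45]
t=3: [48, 48, 46, 46, 46, 41]
t=4: [33, 33, 36, 36, 36, 40]
t=5: [49, 49, 48, 48, 48, 46]
t=6: [30, 30, 32, 32, 32, 34]
t=7: [51, 51, 50, 50, 50, 50]
t=8: [26, 26, 27, 27, 27, 28]
t=9: [50, 50, 50, 50, 50, 50]
t=10: [28, 28, 28, 28, 28, 28]
t=11: [51, 51, 51, 51, 51, 51]
t=12: [26, 26, 26, 26, 26, 26]
t=13: [50, 50, 50, 50, 50, 50]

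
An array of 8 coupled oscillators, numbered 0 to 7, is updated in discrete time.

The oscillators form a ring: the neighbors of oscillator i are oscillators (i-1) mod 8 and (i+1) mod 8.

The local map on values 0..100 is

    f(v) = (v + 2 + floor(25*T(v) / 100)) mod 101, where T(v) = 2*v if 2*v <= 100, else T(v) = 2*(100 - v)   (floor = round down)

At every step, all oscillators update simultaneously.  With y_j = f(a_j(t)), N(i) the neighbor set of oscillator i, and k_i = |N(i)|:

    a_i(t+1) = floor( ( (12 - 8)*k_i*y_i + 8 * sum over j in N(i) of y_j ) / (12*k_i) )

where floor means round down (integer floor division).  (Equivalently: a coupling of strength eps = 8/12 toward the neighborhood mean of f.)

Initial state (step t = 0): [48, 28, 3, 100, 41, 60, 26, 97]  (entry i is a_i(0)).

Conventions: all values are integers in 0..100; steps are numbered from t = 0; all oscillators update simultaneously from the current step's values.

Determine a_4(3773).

Answer: a_4(3773) = 63
Key observation: The state at step 17, [78, 94, 99, 99, 94, 78, 62, 62], reappears at step 22: the system is in a cycle of period 5 from step 17 on.  Therefore the state at step 3773 equals the state at step 17 + ((3773 - 17) mod 5) = 18, which is [91, 63, 33, 33, 63, 91, 85, 85].

Derivation:
t=0: [48, 28, 3, 100, 41, 60, 26, 97]
t=1: [72, 41, 17, 23, 48, 62, 74, 71]
t=2: [79, 59, 42, 45, 64, 82, 86, 88]
t=3: [89, 79, 71, 72, 82, 90, 94, 94]
t=4: [95, 91, 88, 89, 92, 96, 98, 98]
t=5: [65, 97, 96, 96, 98, 66, 33, 33]
t=6: [78, 94, 100, 66, 61, 45, 62, 62]
t=7: [91, 63, 61, 56, 78, 78, 78, 85]
t=8: [91, 87, 81, 84, 87, 91, 92, 94]
t=9: [97, 94, 93, 93, 95, 96, 98, 98]
t=10: [66, 99, 98, 98, 99, 66, 33, 33]
t=11: [45, 28, 0, 0, 28, 45, 62, 62]
t=12: [65, 38, 16, 16, 38, 65, 78, 78]
t=13: [78, 56, 37, 37, 56, 78, 88, 88]
t=14: [89, 76, 64, 64, 76, 89, 94, 94]
t=15: [95, 90, 86, 86, 90, 95, 98, 98]
t=16: [65, 97, 95, 95, 97, 65, 33, 33]
t=17: [78, 94, 99, 99, 94, 78, 62, 62]
t=18: [91, 63, 33, 33, 63, 91, 85, 85]
t=19: [91, 77, 61, 61, 77, 91, 95, 95]
t=20: [95, 89, 84, 84, 89, 95, 98, 98]
t=21: [65, 96, 94, 94, 96, 65, 33, 33]
t=22: [78, 94, 99, 99, 94, 78, 62, 62]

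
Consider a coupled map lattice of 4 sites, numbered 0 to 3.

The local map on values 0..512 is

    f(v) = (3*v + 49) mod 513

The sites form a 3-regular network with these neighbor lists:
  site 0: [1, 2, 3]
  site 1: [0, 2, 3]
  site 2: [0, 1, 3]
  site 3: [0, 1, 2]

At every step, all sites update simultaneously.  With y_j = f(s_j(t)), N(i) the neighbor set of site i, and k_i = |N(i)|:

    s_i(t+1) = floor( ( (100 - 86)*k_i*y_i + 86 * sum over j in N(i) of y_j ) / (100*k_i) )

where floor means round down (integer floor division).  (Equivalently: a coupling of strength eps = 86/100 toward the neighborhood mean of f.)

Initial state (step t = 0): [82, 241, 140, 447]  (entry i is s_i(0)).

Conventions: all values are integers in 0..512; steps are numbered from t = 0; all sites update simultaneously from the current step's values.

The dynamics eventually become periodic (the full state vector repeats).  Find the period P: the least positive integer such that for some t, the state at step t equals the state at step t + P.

Simulating step by step:
t=0: [82, 241, 140, 447]
t=1: [354, 359, 328, 344]
t=2: [58, 56, 69, 62]
t=3: [234, 235, 229, 232]
t=4: [232, 232, 235, 233]
t=5: [235, 235, 234, 235]
t=6: [240, 240, 240, 240]
t=7: [256, 256, 256, 256]
t=8: [304, 304, 304, 304]
t=9: [448, 448, 448, 448]
t=10: [367, 367, 367, 367]
t=11: [124, 124, 124, 124]
t=12: [421, 421, 421, 421]
t=13: [286, 286, 286, 286]
t=14: [394, 394, 394, 394]
t=15: [205, 205, 205, 205]
t=16: [151, 151, 151, 151]
t=17: [502, 502, 502, 502]
t=18: [16, 16, 16, 16]
t=19: [97, 97, 97, 97]
t=20: [340, 340, 340, 340]
t=21: [43, 43, 43, 43]
t=22: [178, 178, 178, 178]
t=23: [70, 70, 70, 70]
t=24: [259, 259, 259, 259]
t=25: [313, 313, 313, 313]
t=26: [475, 475, 475, 475]
t=27: [448, 448, 448, 448]

Answer: 18
Key observation: The state at step 9, [448, 448, 448, 448], reappears at step 27 — and no state repeats earlier — so the cycle the system enters has period 18.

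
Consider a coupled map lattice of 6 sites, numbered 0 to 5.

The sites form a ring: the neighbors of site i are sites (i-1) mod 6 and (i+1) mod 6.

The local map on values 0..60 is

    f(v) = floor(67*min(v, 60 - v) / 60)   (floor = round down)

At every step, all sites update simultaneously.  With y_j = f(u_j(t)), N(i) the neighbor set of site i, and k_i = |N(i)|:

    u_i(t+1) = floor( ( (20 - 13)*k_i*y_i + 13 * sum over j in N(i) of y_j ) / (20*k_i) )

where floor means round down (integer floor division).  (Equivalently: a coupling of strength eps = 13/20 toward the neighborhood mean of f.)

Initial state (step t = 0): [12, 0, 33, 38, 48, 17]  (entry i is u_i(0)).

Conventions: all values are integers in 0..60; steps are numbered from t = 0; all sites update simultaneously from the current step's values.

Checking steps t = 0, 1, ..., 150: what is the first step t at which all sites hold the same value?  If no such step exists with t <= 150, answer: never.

Answer: never
Key observation: The state at step 11 reappears at step 13 — the system is in a cycle of period 2 from step 11 on.  No step 0..13 is synchronized, and the cycle repeats forever, so no step up to 150 (or ever) has all sites equal.

Derivation:
t=0: [12, 0, 33, 38, 48, 17]  (not all equal)
t=1: [10, 13, 18, 22, 18, 14]  (not all equal)
t=2: [13, 14, 19, 21, 19, 15]  (not all equal)
t=3: [14, 16, 19, 21, 20, 16]  (not all equal)
t=4: [16, 17, 20, 22, 20, 17]  (not all equal)
t=5: [17, 18, 21, 22, 21, 18]  (not all equal)
t=6: [19, 20, 22, 23, 22, 20]  (not all equal)
t=7: [21, 22, 23, 24, 23, 22]  (not all equal)
t=8: [23, 24, 25, 25, 25, 24]  (not all equal)
t=9: [25, 26, 26, 27, 26, 26]  (not all equal)
t=10: [28, 28, 29, 29, 29, 28]  (not all equal)
t=11: [31, 31, 31, 32, 31, 31]  (not all equal)
t=12: [32, 32, 31, 31, 31, 32]  (not all equal)
t=13: [31, 31, 31, 32, 31, 31]  (not all equal)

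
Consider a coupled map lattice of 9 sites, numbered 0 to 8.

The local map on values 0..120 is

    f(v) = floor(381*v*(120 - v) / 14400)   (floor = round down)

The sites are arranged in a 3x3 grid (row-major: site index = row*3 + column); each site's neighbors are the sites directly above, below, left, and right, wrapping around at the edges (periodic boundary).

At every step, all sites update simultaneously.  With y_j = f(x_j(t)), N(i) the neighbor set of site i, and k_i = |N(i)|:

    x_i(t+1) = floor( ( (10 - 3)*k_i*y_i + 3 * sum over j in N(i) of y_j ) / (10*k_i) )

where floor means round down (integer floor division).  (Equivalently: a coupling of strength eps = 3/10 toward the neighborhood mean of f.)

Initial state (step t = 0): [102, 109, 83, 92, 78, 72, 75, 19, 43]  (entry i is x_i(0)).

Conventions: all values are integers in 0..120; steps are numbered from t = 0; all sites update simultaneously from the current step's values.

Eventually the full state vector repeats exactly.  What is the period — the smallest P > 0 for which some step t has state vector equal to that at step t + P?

Simulating step by step:
t=0: [102, 109, 83, 92, 78, 72, 75, 19, 43]
t=1: [53, 41, 75, 71, 78, 87, 81, 56, 84]
t=2: [91, 86, 87, 89, 86, 78, 85, 90, 81]
t=3: [70, 75, 76, 73, 76, 83, 76, 73, 81]
t=4: [91, 89, 87, 89, 87, 82, 88, 89, 84]
t=5: [70, 72, 75, 72, 74, 80, 73, 72, 78]
t=6: [91, 90, 88, 90, 89, 85, 90, 90, 86]
t=7: [69, 71, 73, 71, 72, 76, 71, 71, 75]
t=8: [92, 91, 90, 91, 91, 88, 91, 91, 89]
t=9: [68, 69, 70, 69, 69, 72, 69, 69, 71]
t=10: [92, 92, 92, 92, 92, 91, 92, 92, 92]
t=11: [68, 68, 68, 68, 68, 68, 68, 68, 68]
t=12: [93, 93, 93, 93, 93, 93, 93, 93, 93]
t=13: [66, 66, 66, 66, 66, 66, 66, 66, 66]
t=14: [94, 94, 94, 94, 94, 94, 94, 94, 94]
t=15: [64, 64, 64, 64, 64, 64, 64, 64, 64]
t=16: [94, 94, 94, 94, 94, 94, 94, 94, 94]

Answer: 2
Key observation: The state at step 14, [94, 94, 94, 94, 94, 94, 94, 94, 94], reappears at step 16 — and no state repeats earlier — so the cycle the system enters has period 2.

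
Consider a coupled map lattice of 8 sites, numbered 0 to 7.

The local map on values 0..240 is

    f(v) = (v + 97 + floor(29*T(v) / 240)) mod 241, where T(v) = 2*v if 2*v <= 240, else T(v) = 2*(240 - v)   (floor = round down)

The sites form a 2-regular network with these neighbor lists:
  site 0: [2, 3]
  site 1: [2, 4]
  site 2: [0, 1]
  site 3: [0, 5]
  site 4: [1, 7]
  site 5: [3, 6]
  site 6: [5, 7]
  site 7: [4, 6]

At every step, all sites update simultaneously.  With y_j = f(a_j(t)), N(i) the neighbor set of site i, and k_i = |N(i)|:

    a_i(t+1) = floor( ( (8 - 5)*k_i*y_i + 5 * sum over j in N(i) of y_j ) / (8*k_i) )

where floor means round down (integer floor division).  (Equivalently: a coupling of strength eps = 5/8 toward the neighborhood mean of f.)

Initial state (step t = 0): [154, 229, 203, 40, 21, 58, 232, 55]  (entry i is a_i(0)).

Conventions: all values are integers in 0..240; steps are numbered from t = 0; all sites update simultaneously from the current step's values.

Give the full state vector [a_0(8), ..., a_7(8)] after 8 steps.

Answer: [135, 136, 131, 146, 148, 160, 167, 161]

Derivation:
t=0: [154, 229, 203, 40, 21, 58, 232, 55]
t=1: [77, 92, 61, 116, 124, 136, 137, 128]
t=2: [125, 135, 190, 65, 72, 11, 15, 11]
t=3: [76, 82, 29, 103, 109, 132, 111, 135]
t=4: [183, 188, 171, 148, 153, 148, 97, 151]
t=5: [41, 43, 49, 34, 37, 85, 98, 87]
t=6: [147, 149, 151, 161, 164, 187, 208, 189]
t=7: [29, 30, 26, 38, 40, 54, 61, 55]
t=8: [135, 136, 131, 146, 148, 160, 167, 161]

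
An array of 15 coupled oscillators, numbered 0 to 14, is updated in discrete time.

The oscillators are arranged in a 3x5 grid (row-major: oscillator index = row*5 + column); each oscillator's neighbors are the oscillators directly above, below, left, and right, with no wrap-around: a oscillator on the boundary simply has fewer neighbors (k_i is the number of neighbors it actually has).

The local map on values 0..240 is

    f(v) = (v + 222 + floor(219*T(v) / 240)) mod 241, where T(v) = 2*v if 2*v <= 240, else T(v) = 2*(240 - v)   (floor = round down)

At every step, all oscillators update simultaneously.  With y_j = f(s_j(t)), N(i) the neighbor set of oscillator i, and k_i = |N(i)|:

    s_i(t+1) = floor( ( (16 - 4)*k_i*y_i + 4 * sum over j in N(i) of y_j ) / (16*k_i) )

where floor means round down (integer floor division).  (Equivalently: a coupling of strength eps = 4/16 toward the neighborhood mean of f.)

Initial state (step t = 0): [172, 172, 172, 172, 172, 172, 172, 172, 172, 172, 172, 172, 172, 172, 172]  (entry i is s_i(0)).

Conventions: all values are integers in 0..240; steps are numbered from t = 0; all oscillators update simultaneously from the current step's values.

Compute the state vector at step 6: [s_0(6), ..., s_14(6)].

Simulating step by step:
t=0: [172, 172, 172, 172, 172, 172, 172, 172, 172, 172, 172, 172, 172, 172, 172]
t=1: [36, 36, 36, 36, 36, 36, 36, 36, 36, 36, 36, 36, 36, 36, 36]
t=2: [82, 82, 82, 82, 82, 82, 82, 82, 82, 82, 82, 82, 82, 82, 82]
t=3: [212, 212, 212, 212, 212, 212, 212, 212, 212, 212, 212, 212, 212, 212, 212]
t=4: [3, 3, 3, 3, 3, 3, 3, 3, 3, 3, 3, 3, 3, 3, 3]
t=5: [230, 230, 230, 230, 230, 230, 230, 230, 230, 230, 230, 230, 230, 230, 230]
t=6: [229, 229, 229, 229, 229, 229, 229, 229, 229, 229, 229, 229, 229, 229, 229]

Answer: [229, 229, 229, 229, 229, 229, 229, 229, 229, 229, 229, 229, 229, 229, 229]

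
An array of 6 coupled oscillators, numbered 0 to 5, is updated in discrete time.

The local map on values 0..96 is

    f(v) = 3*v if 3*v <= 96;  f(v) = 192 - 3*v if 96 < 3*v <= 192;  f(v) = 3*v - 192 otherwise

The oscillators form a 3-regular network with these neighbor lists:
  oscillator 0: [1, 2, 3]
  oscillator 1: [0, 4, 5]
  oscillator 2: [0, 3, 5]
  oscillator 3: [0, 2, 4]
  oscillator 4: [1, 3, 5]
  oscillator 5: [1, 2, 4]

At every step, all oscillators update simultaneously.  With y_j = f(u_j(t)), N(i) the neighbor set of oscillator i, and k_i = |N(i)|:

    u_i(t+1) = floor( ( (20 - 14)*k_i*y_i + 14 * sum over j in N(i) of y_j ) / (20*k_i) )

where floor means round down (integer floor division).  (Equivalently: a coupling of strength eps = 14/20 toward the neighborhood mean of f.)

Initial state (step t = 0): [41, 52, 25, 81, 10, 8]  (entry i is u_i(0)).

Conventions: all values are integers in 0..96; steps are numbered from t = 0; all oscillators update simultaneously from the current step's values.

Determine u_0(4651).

Simulating step by step:
t=0: [41, 52, 25, 81, 10, 8]
t=1: [58, 39, 56, 55, 34, 40]
t=2: [34, 64, 34, 38, 67, 65]
t=3: [66, 23, 66, 67, 21, 24]
t=4: [21, 53, 22, 20, 53, 53]
t=5: [56, 40, 56, 55, 39, 40]
t=6: [35, 61, 35, 36, 62, 61]
t=7: [68, 26, 68, 67, 25, 26]
t=8: [26, 61, 26, 25, 61, 61]
t=9: [61, 25, 61, 61, 24, 25]
t=10: [24, 58, 24, 23, 58, 58]
t=11: [58, 30, 58, 58, 29, 30]
t=12: [34, 72, 34, 34, 72, 72]
t=13: [74, 39, 74, 74, 39, 39]
t=14: [40, 64, 40, 40, 64, 64]
t=15: [55, 16, 55, 55, 16, 16]
t=16: [31, 43, 31, 31, 43, 43]
t=17: [86, 70, 86, 86, 70, 70]
t=18: [54, 29, 54, 54, 29, 29]
t=19: [43, 73, 43, 43, 73, 73]
t=20: [54, 35, 54, 54, 35, 35]
t=21: [43, 73, 43, 43, 73, 73]

Answer: u_0(4651) = 43
Key observation: The state at step 19, [43, 73, 43, 43, 73, 73], reappears at step 21: the system is in a cycle of period 2 from step 19 on.  Therefore the state at step 4651 equals the state at step 19 + ((4651 - 19) mod 2) = 19, which is [43, 73, 43, 43, 73, 73].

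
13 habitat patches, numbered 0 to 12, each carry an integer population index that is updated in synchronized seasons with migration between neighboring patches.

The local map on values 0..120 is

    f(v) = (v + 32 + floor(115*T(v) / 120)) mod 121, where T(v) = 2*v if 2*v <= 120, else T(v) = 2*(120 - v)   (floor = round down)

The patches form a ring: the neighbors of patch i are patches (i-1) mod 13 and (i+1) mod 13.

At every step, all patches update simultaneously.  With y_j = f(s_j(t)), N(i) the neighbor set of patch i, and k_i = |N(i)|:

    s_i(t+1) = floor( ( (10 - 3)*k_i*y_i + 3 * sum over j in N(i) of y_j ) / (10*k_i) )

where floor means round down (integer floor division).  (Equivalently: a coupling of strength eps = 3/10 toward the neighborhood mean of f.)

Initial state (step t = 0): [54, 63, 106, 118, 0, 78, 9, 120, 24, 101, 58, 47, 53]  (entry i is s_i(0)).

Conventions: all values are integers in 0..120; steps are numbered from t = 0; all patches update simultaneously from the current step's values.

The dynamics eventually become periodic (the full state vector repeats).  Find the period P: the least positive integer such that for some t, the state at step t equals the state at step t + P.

Answer: 2
Key observation: The state at step 12, [73, 72, 72, 72, 72, 72, 73, 74, 74, 75, 75, 74, 74], reappears at step 14 — and no state repeats earlier — so the cycle the system enters has period 2.

Derivation:
t=0: [54, 63, 106, 118, 0, 78, 9, 120, 24, 101, 58, 47, 53]
t=1: [69, 74, 47, 33, 37, 61, 55, 45, 83, 60, 70, 55, 62]
t=2: [77, 69, 45, 14, 26, 72, 68, 49, 64, 81, 76, 73, 81]
t=3: [70, 70, 51, 72, 96, 80, 73, 61, 75, 69, 70, 72, 67]
t=4: [76, 73, 63, 69, 58, 65, 74, 81, 74, 76, 76, 75, 77]
t=5: [71, 74, 80, 78, 79, 79, 73, 68, 71, 71, 71, 71, 70]
t=6: [74, 72, 68, 68, 68, 68, 73, 76, 75, 75, 75, 75, 75]
t=7: [73, 75, 77, 78, 78, 77, 74, 71, 71, 72, 72, 72, 72]
t=8: [73, 72, 70, 69, 69, 70, 72, 74, 75, 75, 75, 75, 74]
t=9: [74, 75, 76, 76, 76, 76, 74, 73, 72, 72, 72, 72, 73]
t=10: [73, 72, 71, 71, 71, 71, 72, 74, 74, 75, 75, 74, 74]
t=11: [74, 74, 75, 75, 75, 75, 74, 73, 72, 72, 72, 72, 73]
t=12: [73, 72, 72, 72, 72, 72, 73, 74, 74, 75, 75, 74, 74]
t=13: [74, 74, 75, 75, 75, 74, 74, 73, 72, 72, 72, 72, 73]
t=14: [73, 72, 72, 72, 72, 72, 73, 74, 74, 75, 75, 74, 74]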